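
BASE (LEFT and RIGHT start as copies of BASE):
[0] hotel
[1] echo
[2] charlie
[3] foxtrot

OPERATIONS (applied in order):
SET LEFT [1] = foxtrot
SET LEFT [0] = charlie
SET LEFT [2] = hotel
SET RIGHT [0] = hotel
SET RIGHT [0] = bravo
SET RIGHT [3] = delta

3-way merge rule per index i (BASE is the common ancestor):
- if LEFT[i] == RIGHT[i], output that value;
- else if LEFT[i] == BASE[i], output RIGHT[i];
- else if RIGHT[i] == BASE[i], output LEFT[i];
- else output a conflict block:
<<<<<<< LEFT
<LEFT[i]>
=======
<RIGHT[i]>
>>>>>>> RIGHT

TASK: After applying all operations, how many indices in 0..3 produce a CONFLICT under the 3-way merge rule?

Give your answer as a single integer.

Answer: 1

Derivation:
Final LEFT:  [charlie, foxtrot, hotel, foxtrot]
Final RIGHT: [bravo, echo, charlie, delta]
i=0: BASE=hotel L=charlie R=bravo all differ -> CONFLICT
i=1: L=foxtrot, R=echo=BASE -> take LEFT -> foxtrot
i=2: L=hotel, R=charlie=BASE -> take LEFT -> hotel
i=3: L=foxtrot=BASE, R=delta -> take RIGHT -> delta
Conflict count: 1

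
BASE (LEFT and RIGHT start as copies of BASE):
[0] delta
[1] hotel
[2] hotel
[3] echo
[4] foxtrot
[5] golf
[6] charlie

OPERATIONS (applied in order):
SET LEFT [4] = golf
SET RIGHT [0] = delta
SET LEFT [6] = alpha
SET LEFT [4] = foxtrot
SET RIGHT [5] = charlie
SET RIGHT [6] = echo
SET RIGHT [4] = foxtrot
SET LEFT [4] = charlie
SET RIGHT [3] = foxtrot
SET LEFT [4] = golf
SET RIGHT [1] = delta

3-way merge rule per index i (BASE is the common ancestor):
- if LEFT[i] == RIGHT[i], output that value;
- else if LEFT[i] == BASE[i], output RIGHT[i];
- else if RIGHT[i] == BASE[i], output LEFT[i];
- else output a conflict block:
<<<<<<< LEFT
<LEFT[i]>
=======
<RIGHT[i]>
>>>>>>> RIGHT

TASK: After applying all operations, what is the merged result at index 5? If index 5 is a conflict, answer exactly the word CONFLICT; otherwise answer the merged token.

Final LEFT:  [delta, hotel, hotel, echo, golf, golf, alpha]
Final RIGHT: [delta, delta, hotel, foxtrot, foxtrot, charlie, echo]
i=0: L=delta R=delta -> agree -> delta
i=1: L=hotel=BASE, R=delta -> take RIGHT -> delta
i=2: L=hotel R=hotel -> agree -> hotel
i=3: L=echo=BASE, R=foxtrot -> take RIGHT -> foxtrot
i=4: L=golf, R=foxtrot=BASE -> take LEFT -> golf
i=5: L=golf=BASE, R=charlie -> take RIGHT -> charlie
i=6: BASE=charlie L=alpha R=echo all differ -> CONFLICT
Index 5 -> charlie

Answer: charlie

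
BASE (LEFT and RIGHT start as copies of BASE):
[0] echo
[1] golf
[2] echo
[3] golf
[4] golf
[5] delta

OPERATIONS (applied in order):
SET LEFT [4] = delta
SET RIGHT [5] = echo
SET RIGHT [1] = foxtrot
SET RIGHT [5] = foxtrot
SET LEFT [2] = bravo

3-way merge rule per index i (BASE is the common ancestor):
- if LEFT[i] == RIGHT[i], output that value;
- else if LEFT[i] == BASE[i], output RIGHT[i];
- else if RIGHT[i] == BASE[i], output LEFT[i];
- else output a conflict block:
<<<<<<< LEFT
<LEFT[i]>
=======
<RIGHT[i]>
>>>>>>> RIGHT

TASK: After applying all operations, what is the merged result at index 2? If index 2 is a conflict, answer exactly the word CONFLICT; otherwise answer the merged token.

Answer: bravo

Derivation:
Final LEFT:  [echo, golf, bravo, golf, delta, delta]
Final RIGHT: [echo, foxtrot, echo, golf, golf, foxtrot]
i=0: L=echo R=echo -> agree -> echo
i=1: L=golf=BASE, R=foxtrot -> take RIGHT -> foxtrot
i=2: L=bravo, R=echo=BASE -> take LEFT -> bravo
i=3: L=golf R=golf -> agree -> golf
i=4: L=delta, R=golf=BASE -> take LEFT -> delta
i=5: L=delta=BASE, R=foxtrot -> take RIGHT -> foxtrot
Index 2 -> bravo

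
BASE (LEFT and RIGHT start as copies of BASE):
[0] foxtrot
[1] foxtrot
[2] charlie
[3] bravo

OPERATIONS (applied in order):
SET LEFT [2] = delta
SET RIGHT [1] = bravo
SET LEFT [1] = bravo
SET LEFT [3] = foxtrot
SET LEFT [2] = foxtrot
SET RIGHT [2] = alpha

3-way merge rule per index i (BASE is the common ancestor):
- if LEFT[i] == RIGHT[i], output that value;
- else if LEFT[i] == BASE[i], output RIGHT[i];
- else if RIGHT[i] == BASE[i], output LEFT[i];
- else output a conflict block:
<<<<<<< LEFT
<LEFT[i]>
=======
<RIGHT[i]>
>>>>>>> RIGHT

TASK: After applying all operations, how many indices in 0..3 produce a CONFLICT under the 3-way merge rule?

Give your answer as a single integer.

Answer: 1

Derivation:
Final LEFT:  [foxtrot, bravo, foxtrot, foxtrot]
Final RIGHT: [foxtrot, bravo, alpha, bravo]
i=0: L=foxtrot R=foxtrot -> agree -> foxtrot
i=1: L=bravo R=bravo -> agree -> bravo
i=2: BASE=charlie L=foxtrot R=alpha all differ -> CONFLICT
i=3: L=foxtrot, R=bravo=BASE -> take LEFT -> foxtrot
Conflict count: 1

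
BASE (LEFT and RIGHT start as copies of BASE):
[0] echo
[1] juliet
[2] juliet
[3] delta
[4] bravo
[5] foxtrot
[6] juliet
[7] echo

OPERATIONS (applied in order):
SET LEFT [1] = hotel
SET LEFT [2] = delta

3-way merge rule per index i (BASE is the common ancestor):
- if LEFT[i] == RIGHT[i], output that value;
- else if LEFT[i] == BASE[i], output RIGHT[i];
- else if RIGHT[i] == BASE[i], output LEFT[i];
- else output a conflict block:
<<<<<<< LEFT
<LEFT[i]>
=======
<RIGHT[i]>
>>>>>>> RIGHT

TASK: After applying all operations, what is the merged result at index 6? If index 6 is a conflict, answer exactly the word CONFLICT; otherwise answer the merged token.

Final LEFT:  [echo, hotel, delta, delta, bravo, foxtrot, juliet, echo]
Final RIGHT: [echo, juliet, juliet, delta, bravo, foxtrot, juliet, echo]
i=0: L=echo R=echo -> agree -> echo
i=1: L=hotel, R=juliet=BASE -> take LEFT -> hotel
i=2: L=delta, R=juliet=BASE -> take LEFT -> delta
i=3: L=delta R=delta -> agree -> delta
i=4: L=bravo R=bravo -> agree -> bravo
i=5: L=foxtrot R=foxtrot -> agree -> foxtrot
i=6: L=juliet R=juliet -> agree -> juliet
i=7: L=echo R=echo -> agree -> echo
Index 6 -> juliet

Answer: juliet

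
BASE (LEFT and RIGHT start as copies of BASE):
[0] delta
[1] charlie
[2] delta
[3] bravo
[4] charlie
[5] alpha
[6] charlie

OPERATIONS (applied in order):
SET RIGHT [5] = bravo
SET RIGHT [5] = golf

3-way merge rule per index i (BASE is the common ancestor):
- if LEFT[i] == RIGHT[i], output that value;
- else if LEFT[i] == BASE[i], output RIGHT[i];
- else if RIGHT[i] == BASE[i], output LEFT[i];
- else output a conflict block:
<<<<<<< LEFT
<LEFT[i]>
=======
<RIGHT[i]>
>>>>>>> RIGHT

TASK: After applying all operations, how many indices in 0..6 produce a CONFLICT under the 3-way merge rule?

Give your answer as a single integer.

Answer: 0

Derivation:
Final LEFT:  [delta, charlie, delta, bravo, charlie, alpha, charlie]
Final RIGHT: [delta, charlie, delta, bravo, charlie, golf, charlie]
i=0: L=delta R=delta -> agree -> delta
i=1: L=charlie R=charlie -> agree -> charlie
i=2: L=delta R=delta -> agree -> delta
i=3: L=bravo R=bravo -> agree -> bravo
i=4: L=charlie R=charlie -> agree -> charlie
i=5: L=alpha=BASE, R=golf -> take RIGHT -> golf
i=6: L=charlie R=charlie -> agree -> charlie
Conflict count: 0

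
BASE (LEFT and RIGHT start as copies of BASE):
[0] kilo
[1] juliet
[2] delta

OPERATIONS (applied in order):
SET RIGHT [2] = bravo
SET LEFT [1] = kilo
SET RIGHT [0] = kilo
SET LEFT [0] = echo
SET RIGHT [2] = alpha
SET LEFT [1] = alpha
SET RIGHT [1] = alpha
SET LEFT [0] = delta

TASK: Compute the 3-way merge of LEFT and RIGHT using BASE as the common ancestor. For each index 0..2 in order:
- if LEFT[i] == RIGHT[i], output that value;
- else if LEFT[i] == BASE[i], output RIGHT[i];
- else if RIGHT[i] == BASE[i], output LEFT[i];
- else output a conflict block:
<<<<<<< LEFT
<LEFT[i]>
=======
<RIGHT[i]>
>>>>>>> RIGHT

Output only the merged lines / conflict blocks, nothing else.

Final LEFT:  [delta, alpha, delta]
Final RIGHT: [kilo, alpha, alpha]
i=0: L=delta, R=kilo=BASE -> take LEFT -> delta
i=1: L=alpha R=alpha -> agree -> alpha
i=2: L=delta=BASE, R=alpha -> take RIGHT -> alpha

Answer: delta
alpha
alpha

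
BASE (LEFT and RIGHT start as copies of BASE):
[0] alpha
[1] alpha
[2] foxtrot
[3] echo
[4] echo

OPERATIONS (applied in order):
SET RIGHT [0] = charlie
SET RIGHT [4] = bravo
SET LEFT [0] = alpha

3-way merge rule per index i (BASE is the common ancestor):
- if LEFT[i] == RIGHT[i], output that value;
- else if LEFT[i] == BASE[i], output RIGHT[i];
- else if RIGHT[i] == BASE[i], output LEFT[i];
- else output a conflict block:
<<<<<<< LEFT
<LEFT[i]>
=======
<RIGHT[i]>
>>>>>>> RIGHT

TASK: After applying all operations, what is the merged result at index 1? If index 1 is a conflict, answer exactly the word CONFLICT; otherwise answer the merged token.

Final LEFT:  [alpha, alpha, foxtrot, echo, echo]
Final RIGHT: [charlie, alpha, foxtrot, echo, bravo]
i=0: L=alpha=BASE, R=charlie -> take RIGHT -> charlie
i=1: L=alpha R=alpha -> agree -> alpha
i=2: L=foxtrot R=foxtrot -> agree -> foxtrot
i=3: L=echo R=echo -> agree -> echo
i=4: L=echo=BASE, R=bravo -> take RIGHT -> bravo
Index 1 -> alpha

Answer: alpha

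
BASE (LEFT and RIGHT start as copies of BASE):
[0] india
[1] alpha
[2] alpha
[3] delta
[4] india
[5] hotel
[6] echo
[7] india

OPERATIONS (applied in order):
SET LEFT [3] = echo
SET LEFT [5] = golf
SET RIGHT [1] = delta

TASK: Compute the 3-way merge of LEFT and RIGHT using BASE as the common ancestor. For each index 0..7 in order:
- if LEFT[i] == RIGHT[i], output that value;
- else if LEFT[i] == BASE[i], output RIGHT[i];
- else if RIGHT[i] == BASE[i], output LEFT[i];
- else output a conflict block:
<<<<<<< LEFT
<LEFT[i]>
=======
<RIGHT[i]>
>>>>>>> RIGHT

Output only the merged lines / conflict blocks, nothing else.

Final LEFT:  [india, alpha, alpha, echo, india, golf, echo, india]
Final RIGHT: [india, delta, alpha, delta, india, hotel, echo, india]
i=0: L=india R=india -> agree -> india
i=1: L=alpha=BASE, R=delta -> take RIGHT -> delta
i=2: L=alpha R=alpha -> agree -> alpha
i=3: L=echo, R=delta=BASE -> take LEFT -> echo
i=4: L=india R=india -> agree -> india
i=5: L=golf, R=hotel=BASE -> take LEFT -> golf
i=6: L=echo R=echo -> agree -> echo
i=7: L=india R=india -> agree -> india

Answer: india
delta
alpha
echo
india
golf
echo
india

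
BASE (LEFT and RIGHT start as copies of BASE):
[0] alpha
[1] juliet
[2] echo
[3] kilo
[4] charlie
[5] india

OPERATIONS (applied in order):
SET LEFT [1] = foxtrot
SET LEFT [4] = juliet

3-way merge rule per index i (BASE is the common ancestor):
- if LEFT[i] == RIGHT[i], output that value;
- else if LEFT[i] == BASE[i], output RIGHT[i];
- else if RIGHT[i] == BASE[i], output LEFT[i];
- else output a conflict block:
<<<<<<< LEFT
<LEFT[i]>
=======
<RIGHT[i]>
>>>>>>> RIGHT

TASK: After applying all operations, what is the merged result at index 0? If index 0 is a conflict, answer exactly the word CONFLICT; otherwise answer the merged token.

Answer: alpha

Derivation:
Final LEFT:  [alpha, foxtrot, echo, kilo, juliet, india]
Final RIGHT: [alpha, juliet, echo, kilo, charlie, india]
i=0: L=alpha R=alpha -> agree -> alpha
i=1: L=foxtrot, R=juliet=BASE -> take LEFT -> foxtrot
i=2: L=echo R=echo -> agree -> echo
i=3: L=kilo R=kilo -> agree -> kilo
i=4: L=juliet, R=charlie=BASE -> take LEFT -> juliet
i=5: L=india R=india -> agree -> india
Index 0 -> alpha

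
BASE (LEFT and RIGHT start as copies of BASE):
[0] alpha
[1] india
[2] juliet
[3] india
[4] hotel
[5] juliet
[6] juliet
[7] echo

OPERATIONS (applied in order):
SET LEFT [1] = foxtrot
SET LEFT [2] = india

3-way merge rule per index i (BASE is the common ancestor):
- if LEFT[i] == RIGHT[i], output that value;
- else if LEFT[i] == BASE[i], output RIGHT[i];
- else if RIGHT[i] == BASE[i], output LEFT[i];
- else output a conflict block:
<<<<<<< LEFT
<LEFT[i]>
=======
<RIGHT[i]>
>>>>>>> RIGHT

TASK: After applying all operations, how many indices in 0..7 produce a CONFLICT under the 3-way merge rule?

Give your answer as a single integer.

Answer: 0

Derivation:
Final LEFT:  [alpha, foxtrot, india, india, hotel, juliet, juliet, echo]
Final RIGHT: [alpha, india, juliet, india, hotel, juliet, juliet, echo]
i=0: L=alpha R=alpha -> agree -> alpha
i=1: L=foxtrot, R=india=BASE -> take LEFT -> foxtrot
i=2: L=india, R=juliet=BASE -> take LEFT -> india
i=3: L=india R=india -> agree -> india
i=4: L=hotel R=hotel -> agree -> hotel
i=5: L=juliet R=juliet -> agree -> juliet
i=6: L=juliet R=juliet -> agree -> juliet
i=7: L=echo R=echo -> agree -> echo
Conflict count: 0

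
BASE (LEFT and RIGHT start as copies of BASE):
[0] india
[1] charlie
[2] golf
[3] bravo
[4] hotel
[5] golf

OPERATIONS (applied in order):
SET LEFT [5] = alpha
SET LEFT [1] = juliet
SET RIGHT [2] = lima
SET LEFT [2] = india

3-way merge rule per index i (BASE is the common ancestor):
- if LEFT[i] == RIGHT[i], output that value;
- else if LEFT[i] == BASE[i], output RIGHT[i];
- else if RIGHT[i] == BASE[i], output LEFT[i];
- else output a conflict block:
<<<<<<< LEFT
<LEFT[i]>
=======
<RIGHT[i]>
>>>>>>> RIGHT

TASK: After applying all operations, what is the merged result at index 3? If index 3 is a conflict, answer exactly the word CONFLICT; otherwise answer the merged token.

Final LEFT:  [india, juliet, india, bravo, hotel, alpha]
Final RIGHT: [india, charlie, lima, bravo, hotel, golf]
i=0: L=india R=india -> agree -> india
i=1: L=juliet, R=charlie=BASE -> take LEFT -> juliet
i=2: BASE=golf L=india R=lima all differ -> CONFLICT
i=3: L=bravo R=bravo -> agree -> bravo
i=4: L=hotel R=hotel -> agree -> hotel
i=5: L=alpha, R=golf=BASE -> take LEFT -> alpha
Index 3 -> bravo

Answer: bravo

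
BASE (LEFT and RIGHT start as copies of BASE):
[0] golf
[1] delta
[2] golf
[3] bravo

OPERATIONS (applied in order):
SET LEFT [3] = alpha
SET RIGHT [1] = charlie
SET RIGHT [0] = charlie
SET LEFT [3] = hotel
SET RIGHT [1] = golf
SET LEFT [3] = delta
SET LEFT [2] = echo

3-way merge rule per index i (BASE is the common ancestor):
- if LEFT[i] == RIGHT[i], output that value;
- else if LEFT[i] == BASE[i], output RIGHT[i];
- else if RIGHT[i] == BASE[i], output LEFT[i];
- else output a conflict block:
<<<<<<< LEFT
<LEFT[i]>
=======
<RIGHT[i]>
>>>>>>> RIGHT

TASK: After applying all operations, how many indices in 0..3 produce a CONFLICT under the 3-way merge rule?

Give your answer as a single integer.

Final LEFT:  [golf, delta, echo, delta]
Final RIGHT: [charlie, golf, golf, bravo]
i=0: L=golf=BASE, R=charlie -> take RIGHT -> charlie
i=1: L=delta=BASE, R=golf -> take RIGHT -> golf
i=2: L=echo, R=golf=BASE -> take LEFT -> echo
i=3: L=delta, R=bravo=BASE -> take LEFT -> delta
Conflict count: 0

Answer: 0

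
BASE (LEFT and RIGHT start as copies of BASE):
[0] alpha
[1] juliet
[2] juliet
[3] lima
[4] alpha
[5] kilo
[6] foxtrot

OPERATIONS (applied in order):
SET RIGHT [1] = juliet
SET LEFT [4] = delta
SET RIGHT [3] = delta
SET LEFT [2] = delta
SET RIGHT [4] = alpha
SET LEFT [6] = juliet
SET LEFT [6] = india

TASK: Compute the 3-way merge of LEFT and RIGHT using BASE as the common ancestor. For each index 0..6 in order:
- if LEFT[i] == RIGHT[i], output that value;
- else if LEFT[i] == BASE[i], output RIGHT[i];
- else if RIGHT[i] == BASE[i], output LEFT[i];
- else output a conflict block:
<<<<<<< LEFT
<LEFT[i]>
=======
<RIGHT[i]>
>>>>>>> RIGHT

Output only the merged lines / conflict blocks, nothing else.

Answer: alpha
juliet
delta
delta
delta
kilo
india

Derivation:
Final LEFT:  [alpha, juliet, delta, lima, delta, kilo, india]
Final RIGHT: [alpha, juliet, juliet, delta, alpha, kilo, foxtrot]
i=0: L=alpha R=alpha -> agree -> alpha
i=1: L=juliet R=juliet -> agree -> juliet
i=2: L=delta, R=juliet=BASE -> take LEFT -> delta
i=3: L=lima=BASE, R=delta -> take RIGHT -> delta
i=4: L=delta, R=alpha=BASE -> take LEFT -> delta
i=5: L=kilo R=kilo -> agree -> kilo
i=6: L=india, R=foxtrot=BASE -> take LEFT -> india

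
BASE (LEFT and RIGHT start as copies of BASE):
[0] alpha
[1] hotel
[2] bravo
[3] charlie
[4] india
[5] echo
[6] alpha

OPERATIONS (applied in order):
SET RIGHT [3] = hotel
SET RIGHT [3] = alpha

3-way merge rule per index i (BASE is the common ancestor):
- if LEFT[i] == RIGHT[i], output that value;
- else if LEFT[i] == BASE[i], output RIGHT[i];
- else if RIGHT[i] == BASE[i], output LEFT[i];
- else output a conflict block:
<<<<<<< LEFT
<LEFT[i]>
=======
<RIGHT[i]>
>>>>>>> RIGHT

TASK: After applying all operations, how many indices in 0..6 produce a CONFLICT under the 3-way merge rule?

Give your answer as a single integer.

Answer: 0

Derivation:
Final LEFT:  [alpha, hotel, bravo, charlie, india, echo, alpha]
Final RIGHT: [alpha, hotel, bravo, alpha, india, echo, alpha]
i=0: L=alpha R=alpha -> agree -> alpha
i=1: L=hotel R=hotel -> agree -> hotel
i=2: L=bravo R=bravo -> agree -> bravo
i=3: L=charlie=BASE, R=alpha -> take RIGHT -> alpha
i=4: L=india R=india -> agree -> india
i=5: L=echo R=echo -> agree -> echo
i=6: L=alpha R=alpha -> agree -> alpha
Conflict count: 0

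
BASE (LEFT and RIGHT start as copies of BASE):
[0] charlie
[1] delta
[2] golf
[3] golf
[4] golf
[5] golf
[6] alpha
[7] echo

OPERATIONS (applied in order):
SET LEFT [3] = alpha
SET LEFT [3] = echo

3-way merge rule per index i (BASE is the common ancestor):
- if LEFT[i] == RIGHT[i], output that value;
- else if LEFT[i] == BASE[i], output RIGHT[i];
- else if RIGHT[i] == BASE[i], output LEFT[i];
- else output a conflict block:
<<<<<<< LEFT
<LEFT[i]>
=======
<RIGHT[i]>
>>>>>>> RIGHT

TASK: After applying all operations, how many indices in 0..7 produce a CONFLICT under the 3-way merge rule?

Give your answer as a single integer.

Answer: 0

Derivation:
Final LEFT:  [charlie, delta, golf, echo, golf, golf, alpha, echo]
Final RIGHT: [charlie, delta, golf, golf, golf, golf, alpha, echo]
i=0: L=charlie R=charlie -> agree -> charlie
i=1: L=delta R=delta -> agree -> delta
i=2: L=golf R=golf -> agree -> golf
i=3: L=echo, R=golf=BASE -> take LEFT -> echo
i=4: L=golf R=golf -> agree -> golf
i=5: L=golf R=golf -> agree -> golf
i=6: L=alpha R=alpha -> agree -> alpha
i=7: L=echo R=echo -> agree -> echo
Conflict count: 0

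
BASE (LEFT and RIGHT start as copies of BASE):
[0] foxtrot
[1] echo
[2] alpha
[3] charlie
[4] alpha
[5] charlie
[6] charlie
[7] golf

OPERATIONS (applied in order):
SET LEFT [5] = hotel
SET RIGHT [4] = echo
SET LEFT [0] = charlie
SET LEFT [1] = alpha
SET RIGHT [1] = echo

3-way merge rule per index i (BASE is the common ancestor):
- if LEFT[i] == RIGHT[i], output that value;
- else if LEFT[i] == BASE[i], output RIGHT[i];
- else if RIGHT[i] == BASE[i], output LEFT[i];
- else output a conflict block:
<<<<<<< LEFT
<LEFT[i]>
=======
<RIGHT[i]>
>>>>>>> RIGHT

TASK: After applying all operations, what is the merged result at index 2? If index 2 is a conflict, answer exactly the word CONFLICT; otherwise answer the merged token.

Final LEFT:  [charlie, alpha, alpha, charlie, alpha, hotel, charlie, golf]
Final RIGHT: [foxtrot, echo, alpha, charlie, echo, charlie, charlie, golf]
i=0: L=charlie, R=foxtrot=BASE -> take LEFT -> charlie
i=1: L=alpha, R=echo=BASE -> take LEFT -> alpha
i=2: L=alpha R=alpha -> agree -> alpha
i=3: L=charlie R=charlie -> agree -> charlie
i=4: L=alpha=BASE, R=echo -> take RIGHT -> echo
i=5: L=hotel, R=charlie=BASE -> take LEFT -> hotel
i=6: L=charlie R=charlie -> agree -> charlie
i=7: L=golf R=golf -> agree -> golf
Index 2 -> alpha

Answer: alpha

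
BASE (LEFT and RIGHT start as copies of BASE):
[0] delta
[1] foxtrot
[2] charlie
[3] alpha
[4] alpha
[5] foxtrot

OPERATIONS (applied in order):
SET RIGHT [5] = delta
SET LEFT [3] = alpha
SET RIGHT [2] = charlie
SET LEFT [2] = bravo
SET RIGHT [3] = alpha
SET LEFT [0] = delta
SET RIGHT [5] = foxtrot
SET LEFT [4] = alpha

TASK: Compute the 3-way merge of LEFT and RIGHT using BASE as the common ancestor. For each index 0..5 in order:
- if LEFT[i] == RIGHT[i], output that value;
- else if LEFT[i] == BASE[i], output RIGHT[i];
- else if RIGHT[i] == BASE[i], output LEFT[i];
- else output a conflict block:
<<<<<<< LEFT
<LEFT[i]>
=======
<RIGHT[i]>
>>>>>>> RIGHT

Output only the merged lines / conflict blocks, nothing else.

Final LEFT:  [delta, foxtrot, bravo, alpha, alpha, foxtrot]
Final RIGHT: [delta, foxtrot, charlie, alpha, alpha, foxtrot]
i=0: L=delta R=delta -> agree -> delta
i=1: L=foxtrot R=foxtrot -> agree -> foxtrot
i=2: L=bravo, R=charlie=BASE -> take LEFT -> bravo
i=3: L=alpha R=alpha -> agree -> alpha
i=4: L=alpha R=alpha -> agree -> alpha
i=5: L=foxtrot R=foxtrot -> agree -> foxtrot

Answer: delta
foxtrot
bravo
alpha
alpha
foxtrot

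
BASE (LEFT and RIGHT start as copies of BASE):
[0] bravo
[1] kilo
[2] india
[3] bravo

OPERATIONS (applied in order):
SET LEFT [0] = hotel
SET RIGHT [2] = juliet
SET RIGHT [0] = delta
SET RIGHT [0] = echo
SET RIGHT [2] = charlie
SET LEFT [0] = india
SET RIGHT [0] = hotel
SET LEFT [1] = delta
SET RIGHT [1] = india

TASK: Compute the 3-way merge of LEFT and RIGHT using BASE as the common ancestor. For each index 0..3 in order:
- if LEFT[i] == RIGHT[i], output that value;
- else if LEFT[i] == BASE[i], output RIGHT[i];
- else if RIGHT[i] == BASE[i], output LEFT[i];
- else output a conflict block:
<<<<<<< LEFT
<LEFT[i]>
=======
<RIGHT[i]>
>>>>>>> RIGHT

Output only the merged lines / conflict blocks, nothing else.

Answer: <<<<<<< LEFT
india
=======
hotel
>>>>>>> RIGHT
<<<<<<< LEFT
delta
=======
india
>>>>>>> RIGHT
charlie
bravo

Derivation:
Final LEFT:  [india, delta, india, bravo]
Final RIGHT: [hotel, india, charlie, bravo]
i=0: BASE=bravo L=india R=hotel all differ -> CONFLICT
i=1: BASE=kilo L=delta R=india all differ -> CONFLICT
i=2: L=india=BASE, R=charlie -> take RIGHT -> charlie
i=3: L=bravo R=bravo -> agree -> bravo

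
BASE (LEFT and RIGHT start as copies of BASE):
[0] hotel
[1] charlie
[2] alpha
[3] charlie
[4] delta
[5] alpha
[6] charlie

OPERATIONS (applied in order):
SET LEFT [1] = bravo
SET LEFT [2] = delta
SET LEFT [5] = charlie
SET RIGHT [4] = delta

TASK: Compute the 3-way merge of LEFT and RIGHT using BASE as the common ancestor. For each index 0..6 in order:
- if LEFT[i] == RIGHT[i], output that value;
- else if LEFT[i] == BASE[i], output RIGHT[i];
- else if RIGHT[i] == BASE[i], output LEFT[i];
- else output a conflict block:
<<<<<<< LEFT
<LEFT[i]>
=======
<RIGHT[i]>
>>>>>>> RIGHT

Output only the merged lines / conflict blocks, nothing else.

Answer: hotel
bravo
delta
charlie
delta
charlie
charlie

Derivation:
Final LEFT:  [hotel, bravo, delta, charlie, delta, charlie, charlie]
Final RIGHT: [hotel, charlie, alpha, charlie, delta, alpha, charlie]
i=0: L=hotel R=hotel -> agree -> hotel
i=1: L=bravo, R=charlie=BASE -> take LEFT -> bravo
i=2: L=delta, R=alpha=BASE -> take LEFT -> delta
i=3: L=charlie R=charlie -> agree -> charlie
i=4: L=delta R=delta -> agree -> delta
i=5: L=charlie, R=alpha=BASE -> take LEFT -> charlie
i=6: L=charlie R=charlie -> agree -> charlie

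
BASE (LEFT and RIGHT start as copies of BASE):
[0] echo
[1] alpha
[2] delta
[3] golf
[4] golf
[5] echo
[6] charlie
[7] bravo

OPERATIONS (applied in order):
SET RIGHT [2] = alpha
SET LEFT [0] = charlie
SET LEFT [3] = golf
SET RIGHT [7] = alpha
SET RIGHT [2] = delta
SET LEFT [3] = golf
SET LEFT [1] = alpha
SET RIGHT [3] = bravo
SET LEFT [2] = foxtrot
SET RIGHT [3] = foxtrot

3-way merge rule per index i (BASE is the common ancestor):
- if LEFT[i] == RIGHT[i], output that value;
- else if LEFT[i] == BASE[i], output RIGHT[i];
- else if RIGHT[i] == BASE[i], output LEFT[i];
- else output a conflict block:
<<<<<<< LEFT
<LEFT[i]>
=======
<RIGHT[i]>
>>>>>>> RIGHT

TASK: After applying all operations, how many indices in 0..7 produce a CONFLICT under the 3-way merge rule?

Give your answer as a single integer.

Answer: 0

Derivation:
Final LEFT:  [charlie, alpha, foxtrot, golf, golf, echo, charlie, bravo]
Final RIGHT: [echo, alpha, delta, foxtrot, golf, echo, charlie, alpha]
i=0: L=charlie, R=echo=BASE -> take LEFT -> charlie
i=1: L=alpha R=alpha -> agree -> alpha
i=2: L=foxtrot, R=delta=BASE -> take LEFT -> foxtrot
i=3: L=golf=BASE, R=foxtrot -> take RIGHT -> foxtrot
i=4: L=golf R=golf -> agree -> golf
i=5: L=echo R=echo -> agree -> echo
i=6: L=charlie R=charlie -> agree -> charlie
i=7: L=bravo=BASE, R=alpha -> take RIGHT -> alpha
Conflict count: 0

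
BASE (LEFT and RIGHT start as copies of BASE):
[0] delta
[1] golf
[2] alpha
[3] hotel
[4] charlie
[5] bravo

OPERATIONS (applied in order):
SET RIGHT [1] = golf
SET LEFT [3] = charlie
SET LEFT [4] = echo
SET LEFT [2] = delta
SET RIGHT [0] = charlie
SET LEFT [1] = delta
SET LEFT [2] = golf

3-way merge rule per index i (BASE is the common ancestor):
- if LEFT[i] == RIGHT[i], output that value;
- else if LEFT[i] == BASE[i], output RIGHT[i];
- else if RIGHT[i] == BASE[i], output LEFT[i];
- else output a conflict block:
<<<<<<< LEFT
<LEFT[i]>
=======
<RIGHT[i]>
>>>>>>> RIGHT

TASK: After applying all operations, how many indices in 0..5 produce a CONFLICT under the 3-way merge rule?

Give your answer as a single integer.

Answer: 0

Derivation:
Final LEFT:  [delta, delta, golf, charlie, echo, bravo]
Final RIGHT: [charlie, golf, alpha, hotel, charlie, bravo]
i=0: L=delta=BASE, R=charlie -> take RIGHT -> charlie
i=1: L=delta, R=golf=BASE -> take LEFT -> delta
i=2: L=golf, R=alpha=BASE -> take LEFT -> golf
i=3: L=charlie, R=hotel=BASE -> take LEFT -> charlie
i=4: L=echo, R=charlie=BASE -> take LEFT -> echo
i=5: L=bravo R=bravo -> agree -> bravo
Conflict count: 0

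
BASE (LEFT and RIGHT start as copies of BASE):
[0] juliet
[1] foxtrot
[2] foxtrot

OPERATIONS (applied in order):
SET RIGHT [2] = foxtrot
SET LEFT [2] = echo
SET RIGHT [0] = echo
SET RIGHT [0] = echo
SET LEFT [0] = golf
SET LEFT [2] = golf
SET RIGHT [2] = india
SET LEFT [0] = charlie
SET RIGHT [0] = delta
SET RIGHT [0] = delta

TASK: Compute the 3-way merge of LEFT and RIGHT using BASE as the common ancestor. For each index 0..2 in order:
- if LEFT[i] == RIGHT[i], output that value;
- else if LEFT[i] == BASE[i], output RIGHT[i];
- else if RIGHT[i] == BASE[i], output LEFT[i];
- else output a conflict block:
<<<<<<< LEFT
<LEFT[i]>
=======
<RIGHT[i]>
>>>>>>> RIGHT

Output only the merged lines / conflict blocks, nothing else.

Answer: <<<<<<< LEFT
charlie
=======
delta
>>>>>>> RIGHT
foxtrot
<<<<<<< LEFT
golf
=======
india
>>>>>>> RIGHT

Derivation:
Final LEFT:  [charlie, foxtrot, golf]
Final RIGHT: [delta, foxtrot, india]
i=0: BASE=juliet L=charlie R=delta all differ -> CONFLICT
i=1: L=foxtrot R=foxtrot -> agree -> foxtrot
i=2: BASE=foxtrot L=golf R=india all differ -> CONFLICT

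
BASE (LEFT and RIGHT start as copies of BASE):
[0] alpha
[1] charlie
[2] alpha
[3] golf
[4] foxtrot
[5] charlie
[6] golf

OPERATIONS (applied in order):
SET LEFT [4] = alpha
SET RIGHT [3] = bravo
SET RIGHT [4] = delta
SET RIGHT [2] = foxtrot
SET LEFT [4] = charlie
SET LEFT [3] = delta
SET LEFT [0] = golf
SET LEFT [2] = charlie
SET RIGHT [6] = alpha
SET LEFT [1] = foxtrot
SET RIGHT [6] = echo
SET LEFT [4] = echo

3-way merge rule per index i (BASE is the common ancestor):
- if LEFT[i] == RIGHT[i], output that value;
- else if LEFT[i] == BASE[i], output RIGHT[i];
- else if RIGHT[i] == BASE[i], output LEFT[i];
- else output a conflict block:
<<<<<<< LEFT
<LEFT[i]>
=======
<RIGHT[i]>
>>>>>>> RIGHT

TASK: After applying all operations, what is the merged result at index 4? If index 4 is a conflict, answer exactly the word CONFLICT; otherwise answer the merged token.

Answer: CONFLICT

Derivation:
Final LEFT:  [golf, foxtrot, charlie, delta, echo, charlie, golf]
Final RIGHT: [alpha, charlie, foxtrot, bravo, delta, charlie, echo]
i=0: L=golf, R=alpha=BASE -> take LEFT -> golf
i=1: L=foxtrot, R=charlie=BASE -> take LEFT -> foxtrot
i=2: BASE=alpha L=charlie R=foxtrot all differ -> CONFLICT
i=3: BASE=golf L=delta R=bravo all differ -> CONFLICT
i=4: BASE=foxtrot L=echo R=delta all differ -> CONFLICT
i=5: L=charlie R=charlie -> agree -> charlie
i=6: L=golf=BASE, R=echo -> take RIGHT -> echo
Index 4 -> CONFLICT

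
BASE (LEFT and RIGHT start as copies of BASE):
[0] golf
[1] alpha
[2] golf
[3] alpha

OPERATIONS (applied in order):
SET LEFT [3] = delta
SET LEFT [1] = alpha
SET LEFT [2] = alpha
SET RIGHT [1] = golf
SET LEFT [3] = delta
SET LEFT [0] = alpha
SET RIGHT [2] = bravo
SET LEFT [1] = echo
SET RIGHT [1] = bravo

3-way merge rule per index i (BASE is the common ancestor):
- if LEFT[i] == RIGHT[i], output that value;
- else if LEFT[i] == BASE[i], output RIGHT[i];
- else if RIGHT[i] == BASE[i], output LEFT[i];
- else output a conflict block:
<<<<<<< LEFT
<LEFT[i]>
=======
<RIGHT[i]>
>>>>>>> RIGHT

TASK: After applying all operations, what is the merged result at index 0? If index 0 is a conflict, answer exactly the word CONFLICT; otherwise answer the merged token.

Answer: alpha

Derivation:
Final LEFT:  [alpha, echo, alpha, delta]
Final RIGHT: [golf, bravo, bravo, alpha]
i=0: L=alpha, R=golf=BASE -> take LEFT -> alpha
i=1: BASE=alpha L=echo R=bravo all differ -> CONFLICT
i=2: BASE=golf L=alpha R=bravo all differ -> CONFLICT
i=3: L=delta, R=alpha=BASE -> take LEFT -> delta
Index 0 -> alpha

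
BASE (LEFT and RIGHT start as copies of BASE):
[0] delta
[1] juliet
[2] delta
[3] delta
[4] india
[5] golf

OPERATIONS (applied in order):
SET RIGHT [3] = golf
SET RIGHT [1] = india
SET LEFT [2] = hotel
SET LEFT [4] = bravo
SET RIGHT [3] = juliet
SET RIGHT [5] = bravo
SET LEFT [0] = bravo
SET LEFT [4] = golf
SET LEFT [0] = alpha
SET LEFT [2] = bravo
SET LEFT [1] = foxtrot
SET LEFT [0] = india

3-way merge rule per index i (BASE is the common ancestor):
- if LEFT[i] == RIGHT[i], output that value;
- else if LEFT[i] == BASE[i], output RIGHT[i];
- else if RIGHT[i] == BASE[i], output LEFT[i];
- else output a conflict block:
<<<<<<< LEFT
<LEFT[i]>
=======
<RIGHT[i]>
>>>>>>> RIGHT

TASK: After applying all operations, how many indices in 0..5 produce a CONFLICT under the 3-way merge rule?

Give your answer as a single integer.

Answer: 1

Derivation:
Final LEFT:  [india, foxtrot, bravo, delta, golf, golf]
Final RIGHT: [delta, india, delta, juliet, india, bravo]
i=0: L=india, R=delta=BASE -> take LEFT -> india
i=1: BASE=juliet L=foxtrot R=india all differ -> CONFLICT
i=2: L=bravo, R=delta=BASE -> take LEFT -> bravo
i=3: L=delta=BASE, R=juliet -> take RIGHT -> juliet
i=4: L=golf, R=india=BASE -> take LEFT -> golf
i=5: L=golf=BASE, R=bravo -> take RIGHT -> bravo
Conflict count: 1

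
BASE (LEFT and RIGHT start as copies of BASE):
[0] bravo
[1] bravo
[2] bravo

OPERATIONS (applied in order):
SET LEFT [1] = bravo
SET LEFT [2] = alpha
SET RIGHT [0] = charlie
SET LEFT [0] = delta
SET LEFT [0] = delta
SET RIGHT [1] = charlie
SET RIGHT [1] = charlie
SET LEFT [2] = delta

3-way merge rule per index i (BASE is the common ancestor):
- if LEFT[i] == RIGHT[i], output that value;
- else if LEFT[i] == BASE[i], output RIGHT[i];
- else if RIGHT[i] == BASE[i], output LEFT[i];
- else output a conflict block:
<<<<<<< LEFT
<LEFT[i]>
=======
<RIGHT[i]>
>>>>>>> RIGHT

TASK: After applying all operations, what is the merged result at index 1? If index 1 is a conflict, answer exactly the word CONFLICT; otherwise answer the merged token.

Final LEFT:  [delta, bravo, delta]
Final RIGHT: [charlie, charlie, bravo]
i=0: BASE=bravo L=delta R=charlie all differ -> CONFLICT
i=1: L=bravo=BASE, R=charlie -> take RIGHT -> charlie
i=2: L=delta, R=bravo=BASE -> take LEFT -> delta
Index 1 -> charlie

Answer: charlie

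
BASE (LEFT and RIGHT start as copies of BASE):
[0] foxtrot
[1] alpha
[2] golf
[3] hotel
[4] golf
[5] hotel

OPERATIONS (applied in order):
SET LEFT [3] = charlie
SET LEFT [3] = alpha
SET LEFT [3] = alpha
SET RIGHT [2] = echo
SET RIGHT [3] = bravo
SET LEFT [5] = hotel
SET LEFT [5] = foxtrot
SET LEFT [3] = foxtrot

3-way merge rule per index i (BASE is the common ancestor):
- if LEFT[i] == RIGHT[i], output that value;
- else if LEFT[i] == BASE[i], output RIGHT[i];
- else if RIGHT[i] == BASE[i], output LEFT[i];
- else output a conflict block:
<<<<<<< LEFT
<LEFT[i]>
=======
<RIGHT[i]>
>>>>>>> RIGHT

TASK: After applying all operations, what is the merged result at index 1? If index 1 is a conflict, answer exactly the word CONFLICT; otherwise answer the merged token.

Final LEFT:  [foxtrot, alpha, golf, foxtrot, golf, foxtrot]
Final RIGHT: [foxtrot, alpha, echo, bravo, golf, hotel]
i=0: L=foxtrot R=foxtrot -> agree -> foxtrot
i=1: L=alpha R=alpha -> agree -> alpha
i=2: L=golf=BASE, R=echo -> take RIGHT -> echo
i=3: BASE=hotel L=foxtrot R=bravo all differ -> CONFLICT
i=4: L=golf R=golf -> agree -> golf
i=5: L=foxtrot, R=hotel=BASE -> take LEFT -> foxtrot
Index 1 -> alpha

Answer: alpha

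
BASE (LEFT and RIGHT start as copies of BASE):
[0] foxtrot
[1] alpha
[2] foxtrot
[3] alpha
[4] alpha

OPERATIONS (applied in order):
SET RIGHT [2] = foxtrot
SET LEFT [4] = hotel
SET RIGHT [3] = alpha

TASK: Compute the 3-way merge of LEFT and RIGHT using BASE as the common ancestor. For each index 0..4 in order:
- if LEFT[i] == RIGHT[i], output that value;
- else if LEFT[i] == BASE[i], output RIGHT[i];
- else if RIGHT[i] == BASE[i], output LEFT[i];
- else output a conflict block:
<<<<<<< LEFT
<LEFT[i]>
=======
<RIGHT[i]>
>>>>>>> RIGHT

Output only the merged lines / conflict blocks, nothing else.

Answer: foxtrot
alpha
foxtrot
alpha
hotel

Derivation:
Final LEFT:  [foxtrot, alpha, foxtrot, alpha, hotel]
Final RIGHT: [foxtrot, alpha, foxtrot, alpha, alpha]
i=0: L=foxtrot R=foxtrot -> agree -> foxtrot
i=1: L=alpha R=alpha -> agree -> alpha
i=2: L=foxtrot R=foxtrot -> agree -> foxtrot
i=3: L=alpha R=alpha -> agree -> alpha
i=4: L=hotel, R=alpha=BASE -> take LEFT -> hotel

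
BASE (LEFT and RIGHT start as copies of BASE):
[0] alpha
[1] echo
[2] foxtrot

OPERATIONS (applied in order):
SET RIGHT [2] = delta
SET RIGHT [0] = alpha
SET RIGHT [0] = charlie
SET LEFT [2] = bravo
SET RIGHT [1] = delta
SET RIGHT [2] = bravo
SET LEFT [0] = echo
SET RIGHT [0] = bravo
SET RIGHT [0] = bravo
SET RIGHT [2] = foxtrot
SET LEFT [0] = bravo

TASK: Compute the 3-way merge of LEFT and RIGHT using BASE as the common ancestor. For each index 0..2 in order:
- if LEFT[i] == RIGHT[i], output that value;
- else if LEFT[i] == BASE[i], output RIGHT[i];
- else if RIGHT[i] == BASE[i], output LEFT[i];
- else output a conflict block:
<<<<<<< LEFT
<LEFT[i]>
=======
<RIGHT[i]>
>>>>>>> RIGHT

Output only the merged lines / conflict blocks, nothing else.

Final LEFT:  [bravo, echo, bravo]
Final RIGHT: [bravo, delta, foxtrot]
i=0: L=bravo R=bravo -> agree -> bravo
i=1: L=echo=BASE, R=delta -> take RIGHT -> delta
i=2: L=bravo, R=foxtrot=BASE -> take LEFT -> bravo

Answer: bravo
delta
bravo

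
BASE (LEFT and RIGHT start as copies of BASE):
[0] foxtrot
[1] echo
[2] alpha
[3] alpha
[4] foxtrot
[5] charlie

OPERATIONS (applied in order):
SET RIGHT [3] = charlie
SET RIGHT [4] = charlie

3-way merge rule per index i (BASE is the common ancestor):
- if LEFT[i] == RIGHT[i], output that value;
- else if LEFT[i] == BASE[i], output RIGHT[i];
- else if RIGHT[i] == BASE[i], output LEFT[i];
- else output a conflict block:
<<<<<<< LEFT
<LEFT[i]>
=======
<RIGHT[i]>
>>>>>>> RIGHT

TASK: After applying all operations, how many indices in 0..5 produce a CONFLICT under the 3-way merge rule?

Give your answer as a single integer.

Final LEFT:  [foxtrot, echo, alpha, alpha, foxtrot, charlie]
Final RIGHT: [foxtrot, echo, alpha, charlie, charlie, charlie]
i=0: L=foxtrot R=foxtrot -> agree -> foxtrot
i=1: L=echo R=echo -> agree -> echo
i=2: L=alpha R=alpha -> agree -> alpha
i=3: L=alpha=BASE, R=charlie -> take RIGHT -> charlie
i=4: L=foxtrot=BASE, R=charlie -> take RIGHT -> charlie
i=5: L=charlie R=charlie -> agree -> charlie
Conflict count: 0

Answer: 0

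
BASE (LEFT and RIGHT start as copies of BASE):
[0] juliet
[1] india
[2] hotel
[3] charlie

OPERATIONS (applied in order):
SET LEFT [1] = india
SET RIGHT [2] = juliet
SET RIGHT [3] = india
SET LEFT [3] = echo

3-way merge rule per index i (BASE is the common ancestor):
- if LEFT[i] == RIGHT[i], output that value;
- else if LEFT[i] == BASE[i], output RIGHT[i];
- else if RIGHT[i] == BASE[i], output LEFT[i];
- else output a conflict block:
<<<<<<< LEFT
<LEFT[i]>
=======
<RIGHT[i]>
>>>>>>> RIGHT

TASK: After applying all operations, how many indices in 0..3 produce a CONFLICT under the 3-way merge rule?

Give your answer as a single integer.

Final LEFT:  [juliet, india, hotel, echo]
Final RIGHT: [juliet, india, juliet, india]
i=0: L=juliet R=juliet -> agree -> juliet
i=1: L=india R=india -> agree -> india
i=2: L=hotel=BASE, R=juliet -> take RIGHT -> juliet
i=3: BASE=charlie L=echo R=india all differ -> CONFLICT
Conflict count: 1

Answer: 1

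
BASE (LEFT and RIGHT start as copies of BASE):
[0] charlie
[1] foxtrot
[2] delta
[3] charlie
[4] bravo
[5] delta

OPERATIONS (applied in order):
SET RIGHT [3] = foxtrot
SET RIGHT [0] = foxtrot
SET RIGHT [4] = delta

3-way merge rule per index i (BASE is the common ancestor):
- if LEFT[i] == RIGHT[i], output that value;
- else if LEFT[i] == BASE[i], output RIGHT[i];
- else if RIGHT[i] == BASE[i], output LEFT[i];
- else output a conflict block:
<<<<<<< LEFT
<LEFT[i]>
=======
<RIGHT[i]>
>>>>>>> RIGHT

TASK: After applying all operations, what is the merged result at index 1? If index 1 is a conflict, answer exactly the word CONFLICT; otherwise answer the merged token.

Final LEFT:  [charlie, foxtrot, delta, charlie, bravo, delta]
Final RIGHT: [foxtrot, foxtrot, delta, foxtrot, delta, delta]
i=0: L=charlie=BASE, R=foxtrot -> take RIGHT -> foxtrot
i=1: L=foxtrot R=foxtrot -> agree -> foxtrot
i=2: L=delta R=delta -> agree -> delta
i=3: L=charlie=BASE, R=foxtrot -> take RIGHT -> foxtrot
i=4: L=bravo=BASE, R=delta -> take RIGHT -> delta
i=5: L=delta R=delta -> agree -> delta
Index 1 -> foxtrot

Answer: foxtrot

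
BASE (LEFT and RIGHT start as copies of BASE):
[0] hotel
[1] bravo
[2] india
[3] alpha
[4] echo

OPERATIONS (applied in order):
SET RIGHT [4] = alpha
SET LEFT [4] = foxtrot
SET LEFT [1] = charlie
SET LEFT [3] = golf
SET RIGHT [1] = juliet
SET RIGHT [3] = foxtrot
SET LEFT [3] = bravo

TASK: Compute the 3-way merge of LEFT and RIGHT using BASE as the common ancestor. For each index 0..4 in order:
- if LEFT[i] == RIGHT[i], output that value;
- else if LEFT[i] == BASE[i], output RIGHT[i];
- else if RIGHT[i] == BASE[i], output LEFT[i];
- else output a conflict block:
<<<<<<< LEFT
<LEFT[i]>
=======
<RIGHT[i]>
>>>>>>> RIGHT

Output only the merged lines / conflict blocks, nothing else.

Answer: hotel
<<<<<<< LEFT
charlie
=======
juliet
>>>>>>> RIGHT
india
<<<<<<< LEFT
bravo
=======
foxtrot
>>>>>>> RIGHT
<<<<<<< LEFT
foxtrot
=======
alpha
>>>>>>> RIGHT

Derivation:
Final LEFT:  [hotel, charlie, india, bravo, foxtrot]
Final RIGHT: [hotel, juliet, india, foxtrot, alpha]
i=0: L=hotel R=hotel -> agree -> hotel
i=1: BASE=bravo L=charlie R=juliet all differ -> CONFLICT
i=2: L=india R=india -> agree -> india
i=3: BASE=alpha L=bravo R=foxtrot all differ -> CONFLICT
i=4: BASE=echo L=foxtrot R=alpha all differ -> CONFLICT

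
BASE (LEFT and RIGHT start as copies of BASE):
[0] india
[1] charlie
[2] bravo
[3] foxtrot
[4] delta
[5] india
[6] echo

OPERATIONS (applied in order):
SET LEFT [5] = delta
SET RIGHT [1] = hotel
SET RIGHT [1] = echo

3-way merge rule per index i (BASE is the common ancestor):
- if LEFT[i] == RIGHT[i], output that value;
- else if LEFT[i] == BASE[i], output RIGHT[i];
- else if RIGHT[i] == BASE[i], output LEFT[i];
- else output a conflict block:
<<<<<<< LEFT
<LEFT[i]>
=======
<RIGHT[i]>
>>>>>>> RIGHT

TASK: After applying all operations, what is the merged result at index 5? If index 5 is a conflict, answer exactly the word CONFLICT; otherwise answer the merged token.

Answer: delta

Derivation:
Final LEFT:  [india, charlie, bravo, foxtrot, delta, delta, echo]
Final RIGHT: [india, echo, bravo, foxtrot, delta, india, echo]
i=0: L=india R=india -> agree -> india
i=1: L=charlie=BASE, R=echo -> take RIGHT -> echo
i=2: L=bravo R=bravo -> agree -> bravo
i=3: L=foxtrot R=foxtrot -> agree -> foxtrot
i=4: L=delta R=delta -> agree -> delta
i=5: L=delta, R=india=BASE -> take LEFT -> delta
i=6: L=echo R=echo -> agree -> echo
Index 5 -> delta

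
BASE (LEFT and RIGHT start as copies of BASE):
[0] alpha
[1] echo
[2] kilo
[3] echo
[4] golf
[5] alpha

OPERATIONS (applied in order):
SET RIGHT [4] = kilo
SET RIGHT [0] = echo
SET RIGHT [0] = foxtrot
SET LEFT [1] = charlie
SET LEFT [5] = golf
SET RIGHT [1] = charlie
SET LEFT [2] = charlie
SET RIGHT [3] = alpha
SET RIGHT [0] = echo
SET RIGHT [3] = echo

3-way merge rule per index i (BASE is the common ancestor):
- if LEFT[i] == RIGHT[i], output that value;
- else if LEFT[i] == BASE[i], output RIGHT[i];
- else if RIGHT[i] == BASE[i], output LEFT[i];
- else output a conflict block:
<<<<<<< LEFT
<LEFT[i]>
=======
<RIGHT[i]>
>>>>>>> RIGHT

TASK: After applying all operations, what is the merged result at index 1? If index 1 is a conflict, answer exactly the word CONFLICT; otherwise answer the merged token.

Final LEFT:  [alpha, charlie, charlie, echo, golf, golf]
Final RIGHT: [echo, charlie, kilo, echo, kilo, alpha]
i=0: L=alpha=BASE, R=echo -> take RIGHT -> echo
i=1: L=charlie R=charlie -> agree -> charlie
i=2: L=charlie, R=kilo=BASE -> take LEFT -> charlie
i=3: L=echo R=echo -> agree -> echo
i=4: L=golf=BASE, R=kilo -> take RIGHT -> kilo
i=5: L=golf, R=alpha=BASE -> take LEFT -> golf
Index 1 -> charlie

Answer: charlie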